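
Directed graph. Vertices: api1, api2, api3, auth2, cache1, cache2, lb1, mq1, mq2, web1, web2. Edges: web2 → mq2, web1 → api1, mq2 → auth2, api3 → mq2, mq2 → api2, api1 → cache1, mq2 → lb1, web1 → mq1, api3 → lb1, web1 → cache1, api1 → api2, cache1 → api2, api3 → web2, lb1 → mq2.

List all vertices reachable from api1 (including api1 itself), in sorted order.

Start at api1.
Its neighbours: api2, cache1.
Nothing further is reachable.

api1, api2, cache1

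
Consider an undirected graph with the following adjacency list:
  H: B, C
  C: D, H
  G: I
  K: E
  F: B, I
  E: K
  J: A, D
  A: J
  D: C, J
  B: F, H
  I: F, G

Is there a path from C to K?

No

Explore from C.
Distance 1: reach D, H.
Distance 2: reach B, J.
Distance 3: reach A, F.
Distance 4: reach I.
Distance 5: reach G.
The search is exhausted without reaching K; it lies in a different component.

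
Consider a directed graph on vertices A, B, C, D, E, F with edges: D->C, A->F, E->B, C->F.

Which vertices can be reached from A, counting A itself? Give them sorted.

Start at A.
Its neighbours: F.
Nothing further is reachable.

A, F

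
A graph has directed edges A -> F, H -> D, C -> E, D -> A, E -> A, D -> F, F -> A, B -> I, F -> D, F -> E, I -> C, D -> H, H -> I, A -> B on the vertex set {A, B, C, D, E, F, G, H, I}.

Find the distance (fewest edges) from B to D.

6

Distance 0: B.
Distance 1: I.
Distance 2: C.
Distance 3: E.
Distance 4: A.
Distance 5: F.
Distance 6: D — contains D.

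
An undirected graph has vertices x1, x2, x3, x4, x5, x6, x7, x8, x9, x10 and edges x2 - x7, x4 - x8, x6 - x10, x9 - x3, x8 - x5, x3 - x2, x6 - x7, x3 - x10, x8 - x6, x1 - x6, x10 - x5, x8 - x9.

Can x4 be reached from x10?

Explore from x10.
Distance 1: reach x3, x5, x6.
Distance 2: reach x1, x2, x7, x8, x9.
Distance 3: reach x4.
Found x4.

Yes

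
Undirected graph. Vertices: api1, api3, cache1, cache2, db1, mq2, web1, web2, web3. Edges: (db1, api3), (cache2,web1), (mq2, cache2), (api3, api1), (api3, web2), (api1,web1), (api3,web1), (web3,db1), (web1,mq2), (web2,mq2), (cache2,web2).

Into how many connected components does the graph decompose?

2

From api1: component {api1, api3, cache2, db1, mq2, web1, web2, web3}.
From cache1: component {cache1}.
That's 2 components.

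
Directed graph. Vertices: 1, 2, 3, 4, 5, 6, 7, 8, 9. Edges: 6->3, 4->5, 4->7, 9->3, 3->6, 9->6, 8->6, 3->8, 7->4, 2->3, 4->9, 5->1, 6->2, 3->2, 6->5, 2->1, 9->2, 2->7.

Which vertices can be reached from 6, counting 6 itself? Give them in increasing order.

Start at 6.
Its neighbours: 2, 3, 5.
Then their neighbours: 1, 7, 8.
Then next layer: 4.
Then next layer: 9.
Every vertex is now reached.

1, 2, 3, 4, 5, 6, 7, 8, 9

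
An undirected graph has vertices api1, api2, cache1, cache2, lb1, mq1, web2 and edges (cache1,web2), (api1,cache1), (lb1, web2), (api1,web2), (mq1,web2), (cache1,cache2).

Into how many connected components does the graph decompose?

2

From api1: component {api1, cache1, cache2, lb1, mq1, web2}.
From api2: component {api2}.
That's 2 components.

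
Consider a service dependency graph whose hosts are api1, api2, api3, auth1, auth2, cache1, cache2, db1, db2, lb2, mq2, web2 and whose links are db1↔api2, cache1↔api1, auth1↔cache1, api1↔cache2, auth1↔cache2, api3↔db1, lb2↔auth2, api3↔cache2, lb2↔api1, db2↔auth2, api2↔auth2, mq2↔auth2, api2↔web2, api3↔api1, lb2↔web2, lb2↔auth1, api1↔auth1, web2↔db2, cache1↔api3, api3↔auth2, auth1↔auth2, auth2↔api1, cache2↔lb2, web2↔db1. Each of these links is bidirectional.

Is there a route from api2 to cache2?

Yes

Explore from api2.
Distance 1: reach auth2, db1, web2.
Distance 2: reach api1, api3, auth1, db2, lb2, mq2.
Distance 3: reach cache1, cache2.
Found cache2.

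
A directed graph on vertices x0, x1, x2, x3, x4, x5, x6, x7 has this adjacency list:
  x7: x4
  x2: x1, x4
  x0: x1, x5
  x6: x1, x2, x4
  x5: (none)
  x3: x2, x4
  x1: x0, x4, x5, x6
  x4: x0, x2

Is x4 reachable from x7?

Yes

Explore from x7.
Distance 1: reach x4.
Found x4.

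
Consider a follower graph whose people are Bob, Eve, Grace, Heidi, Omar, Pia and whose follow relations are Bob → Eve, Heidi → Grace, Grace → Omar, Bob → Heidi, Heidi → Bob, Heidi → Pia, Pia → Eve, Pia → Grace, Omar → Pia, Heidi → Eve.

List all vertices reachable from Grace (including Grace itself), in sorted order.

Eve, Grace, Omar, Pia

Start at Grace.
Its neighbours: Omar.
Then their neighbours: Pia.
Then next layer: Eve.
Nothing further is reachable.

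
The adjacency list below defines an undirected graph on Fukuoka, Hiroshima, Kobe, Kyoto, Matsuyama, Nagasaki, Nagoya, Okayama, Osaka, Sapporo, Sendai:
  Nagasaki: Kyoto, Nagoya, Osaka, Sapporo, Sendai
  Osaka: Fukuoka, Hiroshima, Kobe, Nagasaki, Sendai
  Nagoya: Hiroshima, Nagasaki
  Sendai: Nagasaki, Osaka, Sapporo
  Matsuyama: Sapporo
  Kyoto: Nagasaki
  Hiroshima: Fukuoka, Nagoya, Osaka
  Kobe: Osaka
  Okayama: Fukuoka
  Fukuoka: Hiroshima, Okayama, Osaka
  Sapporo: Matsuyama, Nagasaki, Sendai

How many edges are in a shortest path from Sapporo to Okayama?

4

Distance 0: Sapporo.
Distance 1: Matsuyama, Nagasaki, Sendai.
Distance 2: Kyoto, Nagoya, Osaka.
Distance 3: Fukuoka, Hiroshima, Kobe.
Distance 4: Okayama — contains Okayama.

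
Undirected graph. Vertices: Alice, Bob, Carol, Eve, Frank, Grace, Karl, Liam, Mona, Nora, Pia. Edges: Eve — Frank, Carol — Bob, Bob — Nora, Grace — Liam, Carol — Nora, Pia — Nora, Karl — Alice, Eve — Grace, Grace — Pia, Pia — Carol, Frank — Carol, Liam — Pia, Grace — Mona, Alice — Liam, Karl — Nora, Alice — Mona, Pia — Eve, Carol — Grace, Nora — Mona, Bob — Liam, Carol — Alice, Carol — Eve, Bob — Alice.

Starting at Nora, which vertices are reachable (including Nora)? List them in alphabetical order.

Start at Nora.
Its neighbours: Bob, Carol, Karl, Mona, Pia.
Then their neighbours: Alice, Eve, Frank, Grace, Liam.
Every vertex is now reached.

Alice, Bob, Carol, Eve, Frank, Grace, Karl, Liam, Mona, Nora, Pia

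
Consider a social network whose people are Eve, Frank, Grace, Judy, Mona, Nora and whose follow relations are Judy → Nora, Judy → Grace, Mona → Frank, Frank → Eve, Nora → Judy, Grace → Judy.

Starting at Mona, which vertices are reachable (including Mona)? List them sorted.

Eve, Frank, Mona

Start at Mona.
Its neighbours: Frank.
Then their neighbours: Eve.
Nothing further is reachable.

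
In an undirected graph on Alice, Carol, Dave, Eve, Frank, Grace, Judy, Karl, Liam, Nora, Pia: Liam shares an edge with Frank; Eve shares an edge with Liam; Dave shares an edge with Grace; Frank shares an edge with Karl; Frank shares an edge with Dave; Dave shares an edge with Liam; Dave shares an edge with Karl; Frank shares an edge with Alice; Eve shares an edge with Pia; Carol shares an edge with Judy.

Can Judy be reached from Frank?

Explore from Frank.
Distance 1: reach Alice, Dave, Karl, Liam.
Distance 2: reach Eve, Grace.
Distance 3: reach Pia.
The search is exhausted without reaching Judy; it lies in a different component.

No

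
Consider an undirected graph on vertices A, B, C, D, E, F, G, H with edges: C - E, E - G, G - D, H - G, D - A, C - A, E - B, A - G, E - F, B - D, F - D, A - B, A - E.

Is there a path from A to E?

Explore from A.
Distance 1: reach B, C, D, E, G.
Found E.

Yes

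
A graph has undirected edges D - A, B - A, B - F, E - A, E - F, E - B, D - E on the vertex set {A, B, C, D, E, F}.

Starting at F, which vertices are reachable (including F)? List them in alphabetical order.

A, B, D, E, F

Start at F.
Its neighbours: B, E.
Then their neighbours: A, D.
Nothing further is reachable.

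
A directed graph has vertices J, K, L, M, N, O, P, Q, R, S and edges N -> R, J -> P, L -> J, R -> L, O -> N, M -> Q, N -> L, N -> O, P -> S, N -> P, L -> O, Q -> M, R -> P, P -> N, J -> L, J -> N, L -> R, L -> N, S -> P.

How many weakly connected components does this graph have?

From J: component {J, L, N, O, P, R, S}.
From K: component {K}.
From M: component {M, Q}.
That's 3 components.

3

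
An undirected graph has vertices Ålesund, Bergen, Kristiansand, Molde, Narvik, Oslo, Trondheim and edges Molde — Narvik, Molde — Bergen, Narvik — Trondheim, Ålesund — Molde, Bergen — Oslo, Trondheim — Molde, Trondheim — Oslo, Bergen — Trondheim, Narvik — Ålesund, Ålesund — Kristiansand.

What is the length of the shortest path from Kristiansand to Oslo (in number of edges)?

Distance 0: Kristiansand.
Distance 1: Ålesund.
Distance 2: Molde, Narvik.
Distance 3: Bergen, Trondheim.
Distance 4: Oslo — contains Oslo.

4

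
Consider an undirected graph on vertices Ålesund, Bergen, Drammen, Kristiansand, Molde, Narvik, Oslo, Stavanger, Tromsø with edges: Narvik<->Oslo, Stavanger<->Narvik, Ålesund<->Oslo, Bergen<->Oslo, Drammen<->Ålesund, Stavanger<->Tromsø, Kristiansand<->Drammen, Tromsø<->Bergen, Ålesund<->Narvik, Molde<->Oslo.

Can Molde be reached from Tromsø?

Yes

Explore from Tromsø.
Distance 1: reach Bergen, Stavanger.
Distance 2: reach Narvik, Oslo.
Distance 3: reach Ålesund, Molde.
Found Molde.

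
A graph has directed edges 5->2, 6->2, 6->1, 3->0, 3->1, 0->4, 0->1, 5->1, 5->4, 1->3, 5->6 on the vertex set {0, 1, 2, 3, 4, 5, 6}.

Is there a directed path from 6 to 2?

Explore from 6.
Distance 1: reach 1, 2.
Found 2.

Yes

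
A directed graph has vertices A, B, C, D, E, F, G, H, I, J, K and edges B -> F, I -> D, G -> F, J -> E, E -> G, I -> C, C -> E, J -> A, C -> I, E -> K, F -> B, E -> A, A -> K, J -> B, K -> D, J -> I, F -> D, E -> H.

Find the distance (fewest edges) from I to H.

3

Distance 0: I.
Distance 1: C, D.
Distance 2: E.
Distance 3: A, G, H, K — contains H.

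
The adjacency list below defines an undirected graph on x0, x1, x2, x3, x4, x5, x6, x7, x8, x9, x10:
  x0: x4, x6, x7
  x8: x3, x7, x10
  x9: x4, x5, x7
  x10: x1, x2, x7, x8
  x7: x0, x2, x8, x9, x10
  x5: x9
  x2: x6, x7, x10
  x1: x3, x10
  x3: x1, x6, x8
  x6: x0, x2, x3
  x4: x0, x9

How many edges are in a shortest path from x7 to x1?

Distance 0: x7.
Distance 1: x0, x2, x8, x9, x10.
Distance 2: x1, x3, x4, x5, x6 — contains x1.

2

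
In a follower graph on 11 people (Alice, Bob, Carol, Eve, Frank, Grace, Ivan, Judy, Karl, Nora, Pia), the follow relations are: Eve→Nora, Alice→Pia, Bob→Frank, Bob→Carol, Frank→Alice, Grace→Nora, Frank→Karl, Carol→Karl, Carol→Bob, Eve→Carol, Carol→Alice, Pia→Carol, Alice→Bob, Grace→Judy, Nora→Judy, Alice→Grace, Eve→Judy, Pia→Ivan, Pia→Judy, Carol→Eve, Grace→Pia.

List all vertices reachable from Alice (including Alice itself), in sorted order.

Start at Alice.
Its neighbours: Bob, Grace, Pia.
Then their neighbours: Carol, Frank, Ivan, Judy, Nora.
Then next layer: Eve, Karl.
Every vertex is now reached.

Alice, Bob, Carol, Eve, Frank, Grace, Ivan, Judy, Karl, Nora, Pia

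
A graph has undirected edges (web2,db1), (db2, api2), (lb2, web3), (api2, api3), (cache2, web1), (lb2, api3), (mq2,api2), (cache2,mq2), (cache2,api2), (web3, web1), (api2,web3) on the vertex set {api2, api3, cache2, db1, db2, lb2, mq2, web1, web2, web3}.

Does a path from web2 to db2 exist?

No

Explore from web2.
Distance 1: reach db1.
The search is exhausted without reaching db2; it lies in a different component.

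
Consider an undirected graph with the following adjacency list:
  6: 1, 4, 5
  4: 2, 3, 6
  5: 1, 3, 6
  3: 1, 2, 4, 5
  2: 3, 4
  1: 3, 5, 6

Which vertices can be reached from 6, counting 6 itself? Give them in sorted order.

1, 2, 3, 4, 5, 6

Start at 6.
Its neighbours: 1, 4, 5.
Then their neighbours: 2, 3.
Every vertex is now reached.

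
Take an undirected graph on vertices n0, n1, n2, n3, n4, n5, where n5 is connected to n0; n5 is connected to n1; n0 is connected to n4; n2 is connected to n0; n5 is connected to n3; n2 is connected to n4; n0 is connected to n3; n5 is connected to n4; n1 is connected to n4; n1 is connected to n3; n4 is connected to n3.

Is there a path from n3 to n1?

Yes

Explore from n3.
Distance 1: reach n0, n1, n4, n5.
Found n1.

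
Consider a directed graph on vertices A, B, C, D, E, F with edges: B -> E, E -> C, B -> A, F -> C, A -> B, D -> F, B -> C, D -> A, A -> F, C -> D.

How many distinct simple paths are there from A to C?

A→B→C
A→B→E→C
A→F→C

3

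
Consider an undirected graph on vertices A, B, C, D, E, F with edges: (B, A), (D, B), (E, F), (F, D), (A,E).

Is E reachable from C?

C has no edges, so nothing is reachable from it.

No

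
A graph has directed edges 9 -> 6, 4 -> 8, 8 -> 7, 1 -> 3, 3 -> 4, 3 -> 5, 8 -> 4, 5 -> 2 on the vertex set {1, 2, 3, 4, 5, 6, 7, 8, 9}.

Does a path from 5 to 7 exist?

No

Explore from 5.
Distance 1: reach 2.
The search from 5 is exhausted; no directed path reaches 7.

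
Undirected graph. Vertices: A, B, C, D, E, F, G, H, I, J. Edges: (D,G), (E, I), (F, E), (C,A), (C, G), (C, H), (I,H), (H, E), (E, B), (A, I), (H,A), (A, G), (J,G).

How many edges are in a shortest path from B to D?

Distance 0: B.
Distance 1: E.
Distance 2: F, H, I.
Distance 3: A, C.
Distance 4: G.
Distance 5: D, J — contains D.

5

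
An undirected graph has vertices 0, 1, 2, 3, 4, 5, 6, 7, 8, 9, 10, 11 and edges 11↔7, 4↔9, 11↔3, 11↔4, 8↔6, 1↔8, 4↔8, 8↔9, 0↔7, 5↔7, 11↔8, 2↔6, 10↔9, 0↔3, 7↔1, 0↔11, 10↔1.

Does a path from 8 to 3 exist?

Yes

Explore from 8.
Distance 1: reach 1, 4, 6, 9, 11.
Distance 2: reach 0, 2, 3, 7, 10.
Found 3.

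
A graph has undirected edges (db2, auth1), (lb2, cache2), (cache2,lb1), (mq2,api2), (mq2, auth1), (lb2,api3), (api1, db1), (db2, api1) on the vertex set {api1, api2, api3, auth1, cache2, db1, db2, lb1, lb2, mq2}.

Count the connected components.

2

From api1: component {api1, api2, auth1, db1, db2, mq2}.
From api3: component {api3, cache2, lb1, lb2}.
That's 2 components.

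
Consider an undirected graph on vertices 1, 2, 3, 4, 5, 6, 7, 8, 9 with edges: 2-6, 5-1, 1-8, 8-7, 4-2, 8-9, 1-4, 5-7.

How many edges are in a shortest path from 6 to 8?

Distance 0: 6.
Distance 1: 2.
Distance 2: 4.
Distance 3: 1.
Distance 4: 5, 8 — contains 8.

4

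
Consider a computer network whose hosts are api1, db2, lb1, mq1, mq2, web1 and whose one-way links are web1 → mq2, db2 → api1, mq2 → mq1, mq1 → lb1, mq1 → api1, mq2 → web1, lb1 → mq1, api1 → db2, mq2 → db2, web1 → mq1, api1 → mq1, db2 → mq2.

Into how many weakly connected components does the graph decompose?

1

From api1: component {api1, db2, lb1, mq1, mq2, web1}.
That's 1 component.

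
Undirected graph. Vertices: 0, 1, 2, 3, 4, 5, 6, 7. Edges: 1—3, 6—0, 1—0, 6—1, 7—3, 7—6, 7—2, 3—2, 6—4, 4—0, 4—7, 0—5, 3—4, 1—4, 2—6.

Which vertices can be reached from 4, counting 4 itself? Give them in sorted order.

Start at 4.
Its neighbours: 0, 1, 3, 6, 7.
Then their neighbours: 2, 5.
Every vertex is now reached.

0, 1, 2, 3, 4, 5, 6, 7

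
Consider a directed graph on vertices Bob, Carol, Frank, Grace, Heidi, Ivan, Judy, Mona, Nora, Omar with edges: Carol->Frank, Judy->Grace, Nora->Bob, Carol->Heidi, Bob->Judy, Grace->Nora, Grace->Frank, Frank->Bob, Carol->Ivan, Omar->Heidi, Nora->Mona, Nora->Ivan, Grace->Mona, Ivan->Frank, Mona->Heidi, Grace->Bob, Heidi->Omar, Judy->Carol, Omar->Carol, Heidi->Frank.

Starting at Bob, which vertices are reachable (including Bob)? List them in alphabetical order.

Bob, Carol, Frank, Grace, Heidi, Ivan, Judy, Mona, Nora, Omar

Start at Bob.
Its neighbours: Judy.
Then their neighbours: Carol, Grace.
Then next layer: Frank, Heidi, Ivan, Mona, Nora.
Then next layer: Omar.
Every vertex is now reached.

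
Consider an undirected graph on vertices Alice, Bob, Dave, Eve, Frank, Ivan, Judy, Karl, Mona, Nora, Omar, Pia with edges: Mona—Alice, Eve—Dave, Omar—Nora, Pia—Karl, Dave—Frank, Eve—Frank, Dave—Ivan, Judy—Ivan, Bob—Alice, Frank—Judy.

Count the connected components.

From Alice: component {Alice, Bob, Mona}.
From Dave: component {Dave, Eve, Frank, Ivan, Judy}.
From Karl: component {Karl, Pia}.
From Nora: component {Nora, Omar}.
That's 4 components.

4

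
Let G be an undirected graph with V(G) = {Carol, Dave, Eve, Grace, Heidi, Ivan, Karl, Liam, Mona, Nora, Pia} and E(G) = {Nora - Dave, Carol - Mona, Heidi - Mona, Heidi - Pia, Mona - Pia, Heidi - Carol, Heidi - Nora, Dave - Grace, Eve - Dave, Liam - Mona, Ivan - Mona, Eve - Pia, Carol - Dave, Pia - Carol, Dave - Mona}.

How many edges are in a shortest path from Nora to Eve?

2

Distance 0: Nora.
Distance 1: Dave, Heidi.
Distance 2: Carol, Eve, Grace, Mona, Pia — contains Eve.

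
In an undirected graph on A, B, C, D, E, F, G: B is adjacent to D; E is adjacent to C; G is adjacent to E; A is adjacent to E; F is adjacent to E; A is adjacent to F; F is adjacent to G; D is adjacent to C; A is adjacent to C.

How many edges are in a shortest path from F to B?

Distance 0: F.
Distance 1: A, E, G.
Distance 2: C.
Distance 3: D.
Distance 4: B — contains B.

4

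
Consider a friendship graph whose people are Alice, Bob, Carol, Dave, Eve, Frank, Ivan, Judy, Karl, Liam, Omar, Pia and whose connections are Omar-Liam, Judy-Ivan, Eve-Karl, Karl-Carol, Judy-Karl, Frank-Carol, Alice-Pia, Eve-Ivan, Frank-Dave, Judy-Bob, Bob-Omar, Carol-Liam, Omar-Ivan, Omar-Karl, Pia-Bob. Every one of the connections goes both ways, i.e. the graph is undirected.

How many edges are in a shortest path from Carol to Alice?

5

Distance 0: Carol.
Distance 1: Frank, Karl, Liam.
Distance 2: Dave, Eve, Judy, Omar.
Distance 3: Bob, Ivan.
Distance 4: Pia.
Distance 5: Alice — contains Alice.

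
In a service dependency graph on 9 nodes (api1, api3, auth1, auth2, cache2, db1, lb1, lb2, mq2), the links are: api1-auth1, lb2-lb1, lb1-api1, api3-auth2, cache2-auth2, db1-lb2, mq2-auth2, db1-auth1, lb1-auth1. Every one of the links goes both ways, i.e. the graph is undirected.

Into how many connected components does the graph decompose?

From api1: component {api1, auth1, db1, lb1, lb2}.
From api3: component {api3, auth2, cache2, mq2}.
That's 2 components.

2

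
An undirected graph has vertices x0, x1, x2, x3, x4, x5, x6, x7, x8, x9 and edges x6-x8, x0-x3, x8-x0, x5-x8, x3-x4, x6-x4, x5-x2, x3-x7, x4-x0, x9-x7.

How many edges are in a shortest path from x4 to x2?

Distance 0: x4.
Distance 1: x0, x3, x6.
Distance 2: x7, x8.
Distance 3: x5, x9.
Distance 4: x2 — contains x2.

4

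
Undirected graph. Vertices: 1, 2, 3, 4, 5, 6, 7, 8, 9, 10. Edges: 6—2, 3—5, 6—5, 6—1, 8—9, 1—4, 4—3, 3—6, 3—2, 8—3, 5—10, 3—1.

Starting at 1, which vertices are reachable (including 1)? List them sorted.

Start at 1.
Its neighbours: 3, 4, 6.
Then their neighbours: 2, 5, 8.
Then next layer: 9, 10.
Nothing further is reachable.

1, 2, 3, 4, 5, 6, 8, 9, 10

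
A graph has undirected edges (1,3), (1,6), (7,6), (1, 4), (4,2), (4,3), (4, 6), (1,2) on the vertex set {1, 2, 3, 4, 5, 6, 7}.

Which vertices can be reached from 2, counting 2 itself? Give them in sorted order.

1, 2, 3, 4, 6, 7

Start at 2.
Its neighbours: 1, 4.
Then their neighbours: 3, 6.
Then next layer: 7.
Nothing further is reachable.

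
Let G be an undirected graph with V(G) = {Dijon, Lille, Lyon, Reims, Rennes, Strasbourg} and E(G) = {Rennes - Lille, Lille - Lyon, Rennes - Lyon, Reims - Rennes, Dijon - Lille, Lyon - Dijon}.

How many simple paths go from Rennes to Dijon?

4

Rennes–Lille–Dijon
Rennes–Lille–Lyon–Dijon
Rennes–Lyon–Dijon
Rennes–Lyon–Lille–Dijon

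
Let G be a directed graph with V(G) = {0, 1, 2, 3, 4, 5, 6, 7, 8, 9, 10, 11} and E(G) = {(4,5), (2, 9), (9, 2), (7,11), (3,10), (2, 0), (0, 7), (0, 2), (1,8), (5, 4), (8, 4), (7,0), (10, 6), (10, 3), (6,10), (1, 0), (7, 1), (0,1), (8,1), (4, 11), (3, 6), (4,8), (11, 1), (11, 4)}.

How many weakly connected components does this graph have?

From 0: component {0, 1, 2, 4, 5, 7, 8, 9, 11}.
From 3: component {3, 6, 10}.
That's 2 components.

2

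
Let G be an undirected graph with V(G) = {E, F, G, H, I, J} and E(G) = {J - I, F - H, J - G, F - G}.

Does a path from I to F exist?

Explore from I.
Distance 1: reach J.
Distance 2: reach G.
Distance 3: reach F.
Found F.

Yes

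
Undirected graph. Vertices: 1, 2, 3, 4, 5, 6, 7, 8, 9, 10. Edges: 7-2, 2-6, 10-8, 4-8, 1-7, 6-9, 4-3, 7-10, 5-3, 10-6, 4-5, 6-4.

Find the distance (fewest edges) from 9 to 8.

3

Distance 0: 9.
Distance 1: 6.
Distance 2: 2, 4, 10.
Distance 3: 3, 5, 7, 8 — contains 8.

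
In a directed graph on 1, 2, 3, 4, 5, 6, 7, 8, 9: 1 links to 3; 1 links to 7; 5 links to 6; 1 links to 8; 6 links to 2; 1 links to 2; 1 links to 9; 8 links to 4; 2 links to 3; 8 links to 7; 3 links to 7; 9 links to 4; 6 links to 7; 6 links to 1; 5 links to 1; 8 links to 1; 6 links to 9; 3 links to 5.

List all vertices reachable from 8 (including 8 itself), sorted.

1, 2, 3, 4, 5, 6, 7, 8, 9

Start at 8.
Its neighbours: 1, 4, 7.
Then their neighbours: 2, 3, 9.
Then next layer: 5.
Then next layer: 6.
Every vertex is now reached.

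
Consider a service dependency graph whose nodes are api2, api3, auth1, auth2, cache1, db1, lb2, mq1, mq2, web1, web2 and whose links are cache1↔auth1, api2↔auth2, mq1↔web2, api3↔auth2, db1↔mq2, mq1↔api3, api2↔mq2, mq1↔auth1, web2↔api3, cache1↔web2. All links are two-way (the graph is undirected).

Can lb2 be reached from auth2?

Explore from auth2.
Distance 1: reach api2, api3.
Distance 2: reach mq1, mq2, web2.
Distance 3: reach auth1, cache1, db1.
The search is exhausted without reaching lb2; it lies in a different component.

No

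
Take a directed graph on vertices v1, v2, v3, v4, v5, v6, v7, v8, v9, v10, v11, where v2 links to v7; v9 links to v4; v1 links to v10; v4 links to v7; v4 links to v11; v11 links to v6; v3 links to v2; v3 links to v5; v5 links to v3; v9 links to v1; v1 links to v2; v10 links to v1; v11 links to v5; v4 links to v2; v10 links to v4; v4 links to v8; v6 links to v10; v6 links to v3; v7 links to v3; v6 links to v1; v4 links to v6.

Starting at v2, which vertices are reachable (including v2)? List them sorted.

Start at v2.
Its neighbours: v7.
Then their neighbours: v3.
Then next layer: v5.
Nothing further is reachable.

v2, v3, v5, v7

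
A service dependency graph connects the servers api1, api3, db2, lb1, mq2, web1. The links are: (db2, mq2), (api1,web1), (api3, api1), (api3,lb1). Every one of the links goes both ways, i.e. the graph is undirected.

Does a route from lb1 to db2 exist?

Explore from lb1.
Distance 1: reach api3.
Distance 2: reach api1.
Distance 3: reach web1.
The search is exhausted without reaching db2; it lies in a different component.

No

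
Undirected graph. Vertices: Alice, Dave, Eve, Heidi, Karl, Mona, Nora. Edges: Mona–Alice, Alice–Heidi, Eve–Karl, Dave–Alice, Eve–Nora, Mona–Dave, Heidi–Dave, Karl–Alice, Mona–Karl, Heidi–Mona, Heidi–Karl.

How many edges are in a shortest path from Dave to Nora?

Distance 0: Dave.
Distance 1: Alice, Heidi, Mona.
Distance 2: Karl.
Distance 3: Eve.
Distance 4: Nora — contains Nora.

4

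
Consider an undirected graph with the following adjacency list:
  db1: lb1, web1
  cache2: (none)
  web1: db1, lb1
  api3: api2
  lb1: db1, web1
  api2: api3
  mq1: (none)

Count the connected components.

From api2: component {api2, api3}.
From cache2: component {cache2}.
From db1: component {db1, lb1, web1}.
From mq1: component {mq1}.
That's 4 components.

4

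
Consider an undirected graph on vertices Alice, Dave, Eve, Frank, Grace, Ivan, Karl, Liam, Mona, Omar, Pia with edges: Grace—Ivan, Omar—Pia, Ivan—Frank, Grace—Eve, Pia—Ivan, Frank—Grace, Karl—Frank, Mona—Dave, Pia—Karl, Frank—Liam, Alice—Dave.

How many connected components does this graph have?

2

From Alice: component {Alice, Dave, Mona}.
From Eve: component {Eve, Frank, Grace, Ivan, Karl, Liam, Omar, Pia}.
That's 2 components.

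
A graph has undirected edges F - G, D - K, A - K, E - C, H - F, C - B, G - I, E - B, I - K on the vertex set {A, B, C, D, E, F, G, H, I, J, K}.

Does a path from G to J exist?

No

Explore from G.
Distance 1: reach F, I.
Distance 2: reach H, K.
Distance 3: reach A, D.
The search is exhausted without reaching J; it lies in a different component.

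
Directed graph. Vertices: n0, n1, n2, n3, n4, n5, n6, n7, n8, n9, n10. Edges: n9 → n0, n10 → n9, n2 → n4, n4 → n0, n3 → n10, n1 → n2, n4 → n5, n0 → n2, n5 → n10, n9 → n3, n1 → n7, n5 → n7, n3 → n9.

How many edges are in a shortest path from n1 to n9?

Distance 0: n1.
Distance 1: n2, n7.
Distance 2: n4.
Distance 3: n0, n5.
Distance 4: n10.
Distance 5: n9 — contains n9.

5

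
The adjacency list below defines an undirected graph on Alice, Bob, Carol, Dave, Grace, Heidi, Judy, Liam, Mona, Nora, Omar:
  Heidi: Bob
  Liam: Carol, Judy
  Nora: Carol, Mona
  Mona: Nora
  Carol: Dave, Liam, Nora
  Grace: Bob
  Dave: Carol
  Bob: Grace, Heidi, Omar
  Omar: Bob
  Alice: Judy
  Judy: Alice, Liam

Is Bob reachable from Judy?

No

Explore from Judy.
Distance 1: reach Alice, Liam.
Distance 2: reach Carol.
Distance 3: reach Dave, Nora.
Distance 4: reach Mona.
The search is exhausted without reaching Bob; it lies in a different component.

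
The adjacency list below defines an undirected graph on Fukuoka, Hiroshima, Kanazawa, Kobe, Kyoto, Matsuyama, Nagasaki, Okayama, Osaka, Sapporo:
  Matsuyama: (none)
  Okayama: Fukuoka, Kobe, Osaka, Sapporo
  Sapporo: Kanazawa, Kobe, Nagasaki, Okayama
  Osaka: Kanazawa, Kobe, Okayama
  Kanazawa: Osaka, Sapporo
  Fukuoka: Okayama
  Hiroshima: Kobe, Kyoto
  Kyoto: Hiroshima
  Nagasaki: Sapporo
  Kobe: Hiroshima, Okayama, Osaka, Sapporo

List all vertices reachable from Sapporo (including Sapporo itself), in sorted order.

Start at Sapporo.
Its neighbours: Kanazawa, Kobe, Nagasaki, Okayama.
Then their neighbours: Fukuoka, Hiroshima, Osaka.
Then next layer: Kyoto.
Nothing further is reachable.

Fukuoka, Hiroshima, Kanazawa, Kobe, Kyoto, Nagasaki, Okayama, Osaka, Sapporo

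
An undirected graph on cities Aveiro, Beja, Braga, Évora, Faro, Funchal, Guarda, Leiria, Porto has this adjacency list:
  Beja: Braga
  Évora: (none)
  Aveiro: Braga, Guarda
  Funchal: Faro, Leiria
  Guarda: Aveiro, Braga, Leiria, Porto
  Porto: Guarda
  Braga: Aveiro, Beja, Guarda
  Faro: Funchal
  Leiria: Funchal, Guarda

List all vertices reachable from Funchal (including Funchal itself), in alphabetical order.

Aveiro, Beja, Braga, Faro, Funchal, Guarda, Leiria, Porto

Start at Funchal.
Its neighbours: Faro, Leiria.
Then their neighbours: Guarda.
Then next layer: Aveiro, Braga, Porto.
Then next layer: Beja.
Nothing further is reachable.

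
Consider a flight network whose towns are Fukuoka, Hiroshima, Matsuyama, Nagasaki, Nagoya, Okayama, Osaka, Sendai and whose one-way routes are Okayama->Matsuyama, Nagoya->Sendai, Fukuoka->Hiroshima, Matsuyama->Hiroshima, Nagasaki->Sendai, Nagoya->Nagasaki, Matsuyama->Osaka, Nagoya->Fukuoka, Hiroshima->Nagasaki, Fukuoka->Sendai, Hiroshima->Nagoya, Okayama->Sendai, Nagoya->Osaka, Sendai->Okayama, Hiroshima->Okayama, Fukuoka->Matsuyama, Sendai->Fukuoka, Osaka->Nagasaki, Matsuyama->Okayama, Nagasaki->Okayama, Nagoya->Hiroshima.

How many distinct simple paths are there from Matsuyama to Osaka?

3

Matsuyama→Hiroshima→Nagoya→Osaka
Matsuyama→Okayama→Sendai→Fukuoka→Hiroshima→Nagoya→Osaka
Matsuyama→Osaka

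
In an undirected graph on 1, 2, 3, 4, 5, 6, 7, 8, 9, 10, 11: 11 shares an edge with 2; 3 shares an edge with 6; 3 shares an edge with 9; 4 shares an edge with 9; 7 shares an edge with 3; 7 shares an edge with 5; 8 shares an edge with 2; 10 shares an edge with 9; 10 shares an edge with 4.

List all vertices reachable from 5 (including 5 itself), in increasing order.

Start at 5.
Its neighbours: 7.
Then their neighbours: 3.
Then next layer: 6, 9.
Then next layer: 4, 10.
Nothing further is reachable.

3, 4, 5, 6, 7, 9, 10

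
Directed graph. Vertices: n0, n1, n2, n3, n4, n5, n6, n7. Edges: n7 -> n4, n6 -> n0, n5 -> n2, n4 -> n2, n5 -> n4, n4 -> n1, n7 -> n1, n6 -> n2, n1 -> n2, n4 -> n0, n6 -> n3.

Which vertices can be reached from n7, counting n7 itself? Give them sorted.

Start at n7.
Its neighbours: n1, n4.
Then their neighbours: n0, n2.
Nothing further is reachable.

n0, n1, n2, n4, n7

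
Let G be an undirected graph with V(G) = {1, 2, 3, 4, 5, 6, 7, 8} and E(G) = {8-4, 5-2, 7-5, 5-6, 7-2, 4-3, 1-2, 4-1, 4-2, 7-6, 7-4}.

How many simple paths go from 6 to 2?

6–5–2
6–5–7–2
6–5–7–4–1–2
6–5–7–4–2
6–7–2
6–7–4–1–2
6–7–4–2
6–7–5–2

8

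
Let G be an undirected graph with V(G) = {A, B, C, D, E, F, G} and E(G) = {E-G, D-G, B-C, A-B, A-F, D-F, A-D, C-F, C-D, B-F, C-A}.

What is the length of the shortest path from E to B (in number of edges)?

4

Distance 0: E.
Distance 1: G.
Distance 2: D.
Distance 3: A, C, F.
Distance 4: B — contains B.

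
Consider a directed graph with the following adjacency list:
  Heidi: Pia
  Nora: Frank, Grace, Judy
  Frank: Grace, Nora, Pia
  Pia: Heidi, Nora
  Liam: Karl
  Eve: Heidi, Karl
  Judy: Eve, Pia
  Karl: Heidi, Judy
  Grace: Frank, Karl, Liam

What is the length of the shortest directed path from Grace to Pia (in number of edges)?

2

Distance 0: Grace.
Distance 1: Frank, Karl, Liam.
Distance 2: Heidi, Judy, Nora, Pia — contains Pia.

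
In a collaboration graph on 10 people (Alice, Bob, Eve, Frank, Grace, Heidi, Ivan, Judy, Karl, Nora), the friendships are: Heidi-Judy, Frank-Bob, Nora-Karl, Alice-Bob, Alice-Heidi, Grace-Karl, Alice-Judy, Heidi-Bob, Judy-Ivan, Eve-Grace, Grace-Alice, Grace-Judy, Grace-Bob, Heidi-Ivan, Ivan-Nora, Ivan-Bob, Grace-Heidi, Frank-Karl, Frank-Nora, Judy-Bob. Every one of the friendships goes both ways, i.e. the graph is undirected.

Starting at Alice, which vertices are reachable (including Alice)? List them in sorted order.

Alice, Bob, Eve, Frank, Grace, Heidi, Ivan, Judy, Karl, Nora

Start at Alice.
Its neighbours: Bob, Grace, Heidi, Judy.
Then their neighbours: Eve, Frank, Ivan, Karl.
Then next layer: Nora.
Every vertex is now reached.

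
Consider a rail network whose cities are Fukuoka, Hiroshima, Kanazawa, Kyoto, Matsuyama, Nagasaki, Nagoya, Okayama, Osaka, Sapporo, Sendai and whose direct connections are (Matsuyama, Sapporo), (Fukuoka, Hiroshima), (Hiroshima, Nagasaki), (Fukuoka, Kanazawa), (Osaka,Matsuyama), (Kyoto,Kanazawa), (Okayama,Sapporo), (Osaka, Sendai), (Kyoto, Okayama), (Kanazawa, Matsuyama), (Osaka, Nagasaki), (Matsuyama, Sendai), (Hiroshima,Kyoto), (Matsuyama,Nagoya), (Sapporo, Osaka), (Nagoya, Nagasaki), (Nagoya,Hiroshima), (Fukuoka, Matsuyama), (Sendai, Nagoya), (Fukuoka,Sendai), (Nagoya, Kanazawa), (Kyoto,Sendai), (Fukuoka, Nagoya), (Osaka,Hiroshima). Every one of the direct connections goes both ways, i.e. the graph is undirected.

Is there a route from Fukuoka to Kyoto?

Yes

Explore from Fukuoka.
Distance 1: reach Hiroshima, Kanazawa, Matsuyama, Nagoya, Sendai.
Distance 2: reach Kyoto, Nagasaki, Osaka, Sapporo.
Found Kyoto.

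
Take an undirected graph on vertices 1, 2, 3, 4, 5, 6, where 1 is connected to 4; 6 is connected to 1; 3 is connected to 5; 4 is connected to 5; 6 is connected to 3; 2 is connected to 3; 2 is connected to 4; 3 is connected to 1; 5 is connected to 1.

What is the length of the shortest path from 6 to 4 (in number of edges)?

2

Distance 0: 6.
Distance 1: 1, 3.
Distance 2: 2, 4, 5 — contains 4.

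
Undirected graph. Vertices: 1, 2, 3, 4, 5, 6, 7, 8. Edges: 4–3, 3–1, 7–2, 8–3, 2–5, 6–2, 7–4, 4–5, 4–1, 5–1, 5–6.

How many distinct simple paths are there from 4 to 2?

7

4–1–5–2
4–1–5–6–2
4–3–1–5–2
4–3–1–5–6–2
4–5–2
4–5–6–2
4–7–2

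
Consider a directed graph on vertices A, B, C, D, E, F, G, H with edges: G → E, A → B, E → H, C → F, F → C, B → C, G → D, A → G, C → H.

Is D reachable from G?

Explore from G.
Distance 1: reach D, E.
Found D.

Yes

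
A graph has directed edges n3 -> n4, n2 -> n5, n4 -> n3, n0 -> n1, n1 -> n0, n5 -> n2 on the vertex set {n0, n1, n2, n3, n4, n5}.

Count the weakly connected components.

3

From n0: component {n0, n1}.
From n2: component {n2, n5}.
From n3: component {n3, n4}.
That's 3 components.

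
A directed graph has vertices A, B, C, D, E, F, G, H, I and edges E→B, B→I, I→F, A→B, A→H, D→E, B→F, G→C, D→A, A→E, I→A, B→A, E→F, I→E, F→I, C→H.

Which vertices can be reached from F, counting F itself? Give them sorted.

Start at F.
Its neighbours: I.
Then their neighbours: A, E.
Then next layer: B, H.
Nothing further is reachable.

A, B, E, F, H, I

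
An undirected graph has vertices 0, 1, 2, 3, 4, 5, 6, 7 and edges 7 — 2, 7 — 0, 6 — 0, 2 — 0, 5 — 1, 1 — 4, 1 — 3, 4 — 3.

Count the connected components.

2

From 0: component {0, 2, 6, 7}.
From 1: component {1, 3, 4, 5}.
That's 2 components.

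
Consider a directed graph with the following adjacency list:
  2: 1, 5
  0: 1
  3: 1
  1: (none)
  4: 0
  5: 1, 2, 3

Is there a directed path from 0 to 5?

Explore from 0.
Distance 1: reach 1.
The search from 0 is exhausted; no directed path reaches 5.

No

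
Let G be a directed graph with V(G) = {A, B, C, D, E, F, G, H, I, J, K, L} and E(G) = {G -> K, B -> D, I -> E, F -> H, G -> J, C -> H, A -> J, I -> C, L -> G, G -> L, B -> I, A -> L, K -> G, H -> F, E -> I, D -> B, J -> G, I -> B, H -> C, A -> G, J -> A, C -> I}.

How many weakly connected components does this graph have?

2

From A: component {A, G, J, K, L}.
From B: component {B, C, D, E, F, H, I}.
That's 2 components.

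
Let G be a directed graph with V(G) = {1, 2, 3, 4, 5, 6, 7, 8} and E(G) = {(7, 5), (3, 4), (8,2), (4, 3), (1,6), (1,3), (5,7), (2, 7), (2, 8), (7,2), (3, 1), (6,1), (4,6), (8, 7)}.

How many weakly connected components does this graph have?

2

From 1: component {1, 3, 4, 6}.
From 2: component {2, 5, 7, 8}.
That's 2 components.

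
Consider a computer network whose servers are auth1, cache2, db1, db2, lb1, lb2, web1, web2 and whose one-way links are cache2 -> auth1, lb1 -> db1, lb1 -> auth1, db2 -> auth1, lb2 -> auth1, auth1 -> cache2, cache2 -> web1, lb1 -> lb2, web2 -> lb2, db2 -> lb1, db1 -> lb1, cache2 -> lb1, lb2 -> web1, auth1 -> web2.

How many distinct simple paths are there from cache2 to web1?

4

cache2→auth1→web2→lb2→web1
cache2→lb1→auth1→web2→lb2→web1
cache2→lb1→lb2→web1
cache2→web1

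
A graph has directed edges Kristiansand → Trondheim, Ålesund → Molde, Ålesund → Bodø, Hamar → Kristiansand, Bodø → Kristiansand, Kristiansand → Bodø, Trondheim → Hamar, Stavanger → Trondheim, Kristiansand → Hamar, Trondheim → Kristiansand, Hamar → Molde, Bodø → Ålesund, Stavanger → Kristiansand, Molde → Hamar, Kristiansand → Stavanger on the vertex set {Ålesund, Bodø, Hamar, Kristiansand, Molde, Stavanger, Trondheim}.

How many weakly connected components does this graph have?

From Ålesund: component {Ålesund, Bodø, Hamar, Kristiansand, Molde, Stavanger, Trondheim}.
That's 1 component.

1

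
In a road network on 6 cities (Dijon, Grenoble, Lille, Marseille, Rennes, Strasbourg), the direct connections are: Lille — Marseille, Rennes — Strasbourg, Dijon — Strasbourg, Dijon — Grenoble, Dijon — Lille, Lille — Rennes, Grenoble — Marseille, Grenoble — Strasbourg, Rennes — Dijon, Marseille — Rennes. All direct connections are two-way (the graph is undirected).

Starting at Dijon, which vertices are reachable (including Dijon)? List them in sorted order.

Dijon, Grenoble, Lille, Marseille, Rennes, Strasbourg

Start at Dijon.
Its neighbours: Grenoble, Lille, Rennes, Strasbourg.
Then their neighbours: Marseille.
Every vertex is now reached.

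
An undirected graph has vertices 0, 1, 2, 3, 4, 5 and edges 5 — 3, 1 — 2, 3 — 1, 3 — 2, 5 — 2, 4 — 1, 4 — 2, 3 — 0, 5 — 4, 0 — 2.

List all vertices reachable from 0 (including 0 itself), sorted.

Start at 0.
Its neighbours: 2, 3.
Then their neighbours: 1, 4, 5.
Every vertex is now reached.

0, 1, 2, 3, 4, 5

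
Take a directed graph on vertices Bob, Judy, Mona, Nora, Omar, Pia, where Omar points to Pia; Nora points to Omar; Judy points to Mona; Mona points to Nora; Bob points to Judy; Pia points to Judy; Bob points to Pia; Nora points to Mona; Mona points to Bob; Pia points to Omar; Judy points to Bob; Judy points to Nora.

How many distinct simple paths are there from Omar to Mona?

2

Omar→Pia→Judy→Mona
Omar→Pia→Judy→Nora→Mona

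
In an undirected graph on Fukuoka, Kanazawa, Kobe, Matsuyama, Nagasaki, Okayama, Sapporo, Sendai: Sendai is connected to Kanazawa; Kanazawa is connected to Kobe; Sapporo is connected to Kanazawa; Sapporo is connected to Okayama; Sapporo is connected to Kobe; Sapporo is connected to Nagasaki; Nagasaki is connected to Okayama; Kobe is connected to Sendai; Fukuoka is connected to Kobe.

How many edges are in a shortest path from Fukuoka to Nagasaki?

Distance 0: Fukuoka.
Distance 1: Kobe.
Distance 2: Kanazawa, Sapporo, Sendai.
Distance 3: Nagasaki, Okayama — contains Nagasaki.

3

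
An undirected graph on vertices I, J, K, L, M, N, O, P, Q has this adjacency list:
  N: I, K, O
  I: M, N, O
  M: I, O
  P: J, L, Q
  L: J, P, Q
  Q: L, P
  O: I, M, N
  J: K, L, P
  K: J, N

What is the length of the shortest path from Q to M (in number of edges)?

Distance 0: Q.
Distance 1: L, P.
Distance 2: J.
Distance 3: K.
Distance 4: N.
Distance 5: I, O.
Distance 6: M — contains M.

6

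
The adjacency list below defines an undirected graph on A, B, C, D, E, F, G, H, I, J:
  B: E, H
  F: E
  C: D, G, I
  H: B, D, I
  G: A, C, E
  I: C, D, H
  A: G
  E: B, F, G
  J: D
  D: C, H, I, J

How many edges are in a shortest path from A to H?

4

Distance 0: A.
Distance 1: G.
Distance 2: C, E.
Distance 3: B, D, F, I.
Distance 4: H, J — contains H.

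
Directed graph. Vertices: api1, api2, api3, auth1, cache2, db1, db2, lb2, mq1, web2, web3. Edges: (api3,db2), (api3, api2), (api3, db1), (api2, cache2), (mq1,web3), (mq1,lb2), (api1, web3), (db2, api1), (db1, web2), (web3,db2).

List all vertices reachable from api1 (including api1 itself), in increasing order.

api1, db2, web3

Start at api1.
Its neighbours: web3.
Then their neighbours: db2.
Nothing further is reachable.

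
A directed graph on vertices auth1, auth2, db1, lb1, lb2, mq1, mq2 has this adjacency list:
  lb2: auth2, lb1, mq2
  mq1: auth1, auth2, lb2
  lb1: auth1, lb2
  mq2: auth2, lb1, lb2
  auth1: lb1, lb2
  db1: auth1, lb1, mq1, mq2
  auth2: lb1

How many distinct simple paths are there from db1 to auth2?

19

db1→auth1→lb1→lb2→auth2
db1→auth1→lb1→lb2→mq2→auth2
db1→auth1→lb2→auth2
db1→auth1→lb2→mq2→auth2
db1→lb1→auth1→lb2→auth2
db1→lb1→auth1→lb2→mq2→auth2
db1→lb1→lb2→auth2
db1→lb1→lb2→mq2→auth2
... and 11 more.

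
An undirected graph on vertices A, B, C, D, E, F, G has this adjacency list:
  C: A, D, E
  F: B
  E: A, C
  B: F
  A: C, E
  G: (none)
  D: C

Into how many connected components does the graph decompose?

From A: component {A, C, D, E}.
From B: component {B, F}.
From G: component {G}.
That's 3 components.

3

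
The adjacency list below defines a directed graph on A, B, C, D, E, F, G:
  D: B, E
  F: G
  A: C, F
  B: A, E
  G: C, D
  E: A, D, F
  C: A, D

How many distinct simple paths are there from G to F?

G→C→A→F
G→C→D→B→A→F
G→C→D→B→E→A→F
G→C→D→B→E→F
G→C→D→E→A→F
G→C→D→E→F
G→D→B→A→F
G→D→B→E→A→F
G→D→B→E→F
G→D→E→A→F
G→D→E→F

11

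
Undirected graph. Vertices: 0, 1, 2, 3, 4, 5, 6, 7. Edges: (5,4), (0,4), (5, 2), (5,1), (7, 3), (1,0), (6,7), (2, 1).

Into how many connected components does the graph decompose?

2

From 0: component {0, 1, 2, 4, 5}.
From 3: component {3, 6, 7}.
That's 2 components.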